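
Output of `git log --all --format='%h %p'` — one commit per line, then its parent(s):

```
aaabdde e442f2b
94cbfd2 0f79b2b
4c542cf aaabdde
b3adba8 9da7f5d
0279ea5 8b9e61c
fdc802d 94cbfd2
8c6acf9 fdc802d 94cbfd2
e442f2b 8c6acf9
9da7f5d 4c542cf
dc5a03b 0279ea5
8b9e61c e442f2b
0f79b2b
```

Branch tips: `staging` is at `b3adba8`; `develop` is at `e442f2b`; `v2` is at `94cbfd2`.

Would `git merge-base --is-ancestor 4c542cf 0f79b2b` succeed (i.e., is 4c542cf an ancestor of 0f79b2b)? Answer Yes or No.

No

Ancestors of 0f79b2b: {0f79b2b}.
4c542cf is not in that set, so it is not an ancestor of 0f79b2b.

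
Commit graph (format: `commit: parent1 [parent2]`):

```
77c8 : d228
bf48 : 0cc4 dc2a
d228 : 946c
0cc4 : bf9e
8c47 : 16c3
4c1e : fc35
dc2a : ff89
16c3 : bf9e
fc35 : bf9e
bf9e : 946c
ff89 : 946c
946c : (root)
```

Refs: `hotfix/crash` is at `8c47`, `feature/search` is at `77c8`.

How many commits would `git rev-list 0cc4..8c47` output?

Reachable from 8c47: {16c3, 8c47, 946c, bf9e}.
Reachable from 0cc4: {0cc4, 946c, bf9e}.
In 8c47's history but not 0cc4's: {16c3, 8c47} — 2 commits.

2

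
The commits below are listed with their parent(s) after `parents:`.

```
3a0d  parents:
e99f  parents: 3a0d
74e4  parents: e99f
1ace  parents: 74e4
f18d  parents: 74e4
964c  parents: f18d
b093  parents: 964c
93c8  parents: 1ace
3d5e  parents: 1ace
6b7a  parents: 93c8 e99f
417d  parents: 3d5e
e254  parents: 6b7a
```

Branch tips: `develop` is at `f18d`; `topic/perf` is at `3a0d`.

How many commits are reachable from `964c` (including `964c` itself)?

5

Walking parent pointers from 964c: reachable set = {3a0d, 74e4, 964c, e99f, f18d}.
That is 5 commits.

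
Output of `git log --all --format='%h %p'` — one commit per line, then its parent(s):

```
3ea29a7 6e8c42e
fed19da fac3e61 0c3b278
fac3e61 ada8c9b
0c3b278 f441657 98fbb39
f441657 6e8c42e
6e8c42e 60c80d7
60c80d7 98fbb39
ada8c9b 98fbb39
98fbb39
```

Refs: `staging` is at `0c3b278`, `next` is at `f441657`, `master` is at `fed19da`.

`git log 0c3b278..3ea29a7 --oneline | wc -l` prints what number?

Reachable from 3ea29a7: {3ea29a7, 60c80d7, 6e8c42e, 98fbb39}.
Reachable from 0c3b278: {0c3b278, 60c80d7, 6e8c42e, 98fbb39, f441657}.
In 3ea29a7's history but not 0c3b278's: {3ea29a7} — 1 commit.

1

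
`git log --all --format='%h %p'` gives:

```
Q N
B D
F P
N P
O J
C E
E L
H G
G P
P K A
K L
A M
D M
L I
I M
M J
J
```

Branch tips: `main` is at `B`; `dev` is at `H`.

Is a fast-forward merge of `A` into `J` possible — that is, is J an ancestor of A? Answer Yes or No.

Yes

A fast-forward from J to A is possible iff J is an ancestor of A.
Ancestors of A: {A, J, M}.
J is among them, so fast-forward is possible.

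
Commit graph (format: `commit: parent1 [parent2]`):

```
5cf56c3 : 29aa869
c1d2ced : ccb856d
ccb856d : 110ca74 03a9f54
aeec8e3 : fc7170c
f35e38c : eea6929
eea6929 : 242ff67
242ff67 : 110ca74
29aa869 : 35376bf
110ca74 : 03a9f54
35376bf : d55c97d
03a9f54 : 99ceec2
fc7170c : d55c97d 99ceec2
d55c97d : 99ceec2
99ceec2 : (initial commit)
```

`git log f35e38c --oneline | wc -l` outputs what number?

Walking parent pointers from f35e38c: reachable set = {03a9f54, 110ca74, 242ff67, 99ceec2, eea6929, f35e38c}.
That is 6 commits.

6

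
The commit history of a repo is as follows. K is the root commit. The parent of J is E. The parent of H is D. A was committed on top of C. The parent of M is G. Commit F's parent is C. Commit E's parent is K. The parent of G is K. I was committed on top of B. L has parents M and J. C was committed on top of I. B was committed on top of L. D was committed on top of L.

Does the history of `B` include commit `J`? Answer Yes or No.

Yes

Ancestors of B (commits reachable by following parents): {B, E, G, J, K, L, M}.
J is in that set, so it is an ancestor of B.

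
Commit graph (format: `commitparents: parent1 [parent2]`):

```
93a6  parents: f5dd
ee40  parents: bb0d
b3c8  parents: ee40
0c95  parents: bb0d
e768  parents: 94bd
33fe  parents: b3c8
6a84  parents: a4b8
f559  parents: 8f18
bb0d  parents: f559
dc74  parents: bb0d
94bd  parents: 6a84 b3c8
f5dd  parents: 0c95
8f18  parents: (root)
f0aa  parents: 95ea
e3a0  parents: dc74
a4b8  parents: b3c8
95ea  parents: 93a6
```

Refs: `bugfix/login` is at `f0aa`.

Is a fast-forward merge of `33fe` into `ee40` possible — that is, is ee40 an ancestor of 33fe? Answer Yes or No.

A fast-forward from ee40 to 33fe is possible iff ee40 is an ancestor of 33fe.
Ancestors of 33fe: {33fe, 8f18, b3c8, bb0d, ee40, f559}.
ee40 is among them, so fast-forward is possible.

Yes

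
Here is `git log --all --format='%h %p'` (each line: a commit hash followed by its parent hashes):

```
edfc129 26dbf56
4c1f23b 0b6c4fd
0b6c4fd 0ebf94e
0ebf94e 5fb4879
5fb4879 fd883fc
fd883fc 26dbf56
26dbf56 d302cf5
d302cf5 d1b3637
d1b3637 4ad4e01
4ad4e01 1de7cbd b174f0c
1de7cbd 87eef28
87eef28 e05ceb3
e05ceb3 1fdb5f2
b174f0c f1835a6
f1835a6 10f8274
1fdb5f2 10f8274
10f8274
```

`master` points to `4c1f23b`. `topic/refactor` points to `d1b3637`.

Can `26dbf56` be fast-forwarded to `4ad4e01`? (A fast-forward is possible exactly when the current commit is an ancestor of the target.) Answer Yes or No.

No

A fast-forward from 26dbf56 to 4ad4e01 is possible iff 26dbf56 is an ancestor of 4ad4e01.
Ancestors of 4ad4e01: {10f8274, 1de7cbd, 1fdb5f2, 4ad4e01, 87eef28, b174f0c, e05ceb3, f1835a6}.
26dbf56 is not among them, so fast-forward is not possible.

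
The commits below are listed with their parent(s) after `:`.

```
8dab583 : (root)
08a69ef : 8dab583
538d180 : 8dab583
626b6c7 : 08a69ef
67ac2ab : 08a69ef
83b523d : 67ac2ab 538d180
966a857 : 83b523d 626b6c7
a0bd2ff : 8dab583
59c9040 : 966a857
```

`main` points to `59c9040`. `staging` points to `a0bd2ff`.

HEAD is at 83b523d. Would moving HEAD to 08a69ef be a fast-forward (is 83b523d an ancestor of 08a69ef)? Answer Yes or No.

A fast-forward from 83b523d to 08a69ef is possible iff 83b523d is an ancestor of 08a69ef.
Ancestors of 08a69ef: {08a69ef, 8dab583}.
83b523d is not among them, so fast-forward is not possible.

No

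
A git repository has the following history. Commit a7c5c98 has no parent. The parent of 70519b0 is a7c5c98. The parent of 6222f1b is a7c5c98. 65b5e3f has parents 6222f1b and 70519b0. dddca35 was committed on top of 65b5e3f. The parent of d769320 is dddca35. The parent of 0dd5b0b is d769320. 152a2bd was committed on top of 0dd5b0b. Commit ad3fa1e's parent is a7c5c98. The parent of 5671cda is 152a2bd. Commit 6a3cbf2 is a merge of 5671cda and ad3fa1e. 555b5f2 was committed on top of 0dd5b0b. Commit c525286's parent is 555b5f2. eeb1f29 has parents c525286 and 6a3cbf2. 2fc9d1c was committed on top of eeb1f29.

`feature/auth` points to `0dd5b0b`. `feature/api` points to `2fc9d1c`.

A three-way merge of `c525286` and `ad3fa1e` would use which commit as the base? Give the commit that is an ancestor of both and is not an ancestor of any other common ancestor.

a7c5c98

Ancestors of c525286: {0dd5b0b, 555b5f2, 6222f1b, 65b5e3f, 70519b0, a7c5c98, c525286, d769320, dddca35}.
Ancestors of ad3fa1e: {a7c5c98, ad3fa1e}.
Common ancestors: {a7c5c98}.
The only common ancestor is a7c5c98, so it is the merge base.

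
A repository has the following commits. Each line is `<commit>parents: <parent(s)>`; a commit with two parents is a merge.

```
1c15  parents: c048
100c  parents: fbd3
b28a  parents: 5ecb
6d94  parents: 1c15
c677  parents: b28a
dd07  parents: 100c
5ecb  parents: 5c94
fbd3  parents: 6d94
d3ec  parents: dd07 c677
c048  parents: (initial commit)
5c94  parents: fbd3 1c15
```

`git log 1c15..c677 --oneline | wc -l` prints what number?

6

Reachable from c677: {1c15, 5c94, 5ecb, 6d94, b28a, c048, c677, fbd3}.
Reachable from 1c15: {1c15, c048}.
In c677's history but not 1c15's: {5c94, 5ecb, 6d94, b28a, c677, fbd3} — 6 commits.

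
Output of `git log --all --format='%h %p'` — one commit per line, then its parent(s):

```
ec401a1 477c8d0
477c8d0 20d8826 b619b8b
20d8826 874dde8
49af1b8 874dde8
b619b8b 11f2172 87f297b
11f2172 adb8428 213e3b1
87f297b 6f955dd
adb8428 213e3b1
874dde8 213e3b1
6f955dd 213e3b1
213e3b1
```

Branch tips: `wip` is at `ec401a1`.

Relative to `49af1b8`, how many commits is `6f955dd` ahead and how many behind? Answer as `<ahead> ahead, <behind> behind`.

1 ahead, 2 behind

Reachable from 6f955dd: {213e3b1, 6f955dd}.
Reachable from 49af1b8: {213e3b1, 49af1b8, 874dde8}.
Only in 6f955dd's history (ahead): {6f955dd} — 1.
Only in 49af1b8's history (behind): {49af1b8, 874dde8} — 2.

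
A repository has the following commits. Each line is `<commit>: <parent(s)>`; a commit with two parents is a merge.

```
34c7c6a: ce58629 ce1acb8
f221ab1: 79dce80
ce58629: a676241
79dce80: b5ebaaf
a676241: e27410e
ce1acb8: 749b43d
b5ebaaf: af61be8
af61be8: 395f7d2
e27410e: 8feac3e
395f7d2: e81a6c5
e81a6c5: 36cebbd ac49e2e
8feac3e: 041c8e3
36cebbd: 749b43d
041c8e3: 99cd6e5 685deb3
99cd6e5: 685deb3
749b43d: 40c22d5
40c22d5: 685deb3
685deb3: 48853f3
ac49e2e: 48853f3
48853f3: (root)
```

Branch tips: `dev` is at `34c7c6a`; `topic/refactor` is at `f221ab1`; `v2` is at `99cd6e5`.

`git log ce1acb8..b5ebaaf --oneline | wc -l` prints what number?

Reachable from b5ebaaf: {36cebbd, 395f7d2, 40c22d5, 48853f3, 685deb3, 749b43d, ac49e2e, af61be8, b5ebaaf, e81a6c5}.
Reachable from ce1acb8: {40c22d5, 48853f3, 685deb3, 749b43d, ce1acb8}.
In b5ebaaf's history but not ce1acb8's: {36cebbd, 395f7d2, ac49e2e, af61be8, b5ebaaf, e81a6c5} — 6 commits.

6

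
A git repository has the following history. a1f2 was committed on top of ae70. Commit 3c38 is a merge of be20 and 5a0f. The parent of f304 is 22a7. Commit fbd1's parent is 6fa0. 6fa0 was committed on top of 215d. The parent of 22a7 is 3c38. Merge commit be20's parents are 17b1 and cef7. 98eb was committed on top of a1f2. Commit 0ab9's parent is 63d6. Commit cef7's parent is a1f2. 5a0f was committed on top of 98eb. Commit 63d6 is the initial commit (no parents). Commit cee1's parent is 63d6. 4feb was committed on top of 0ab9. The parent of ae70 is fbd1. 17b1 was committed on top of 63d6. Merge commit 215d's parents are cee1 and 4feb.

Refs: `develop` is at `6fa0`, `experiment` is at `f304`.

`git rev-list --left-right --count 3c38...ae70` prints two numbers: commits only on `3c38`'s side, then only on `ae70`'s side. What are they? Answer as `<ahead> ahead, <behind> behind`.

7 ahead, 0 behind

Reachable from 3c38: {0ab9, 17b1, 215d, 3c38, 4feb, 5a0f, 63d6, 6fa0, 98eb, a1f2, ae70, be20, cee1, cef7, fbd1}.
Reachable from ae70: {0ab9, 215d, 4feb, 63d6, 6fa0, ae70, cee1, fbd1}.
Only in 3c38's history (ahead): {17b1, 3c38, 5a0f, 98eb, a1f2, be20, cef7} — 7.
Only in ae70's history (behind): {} — 0.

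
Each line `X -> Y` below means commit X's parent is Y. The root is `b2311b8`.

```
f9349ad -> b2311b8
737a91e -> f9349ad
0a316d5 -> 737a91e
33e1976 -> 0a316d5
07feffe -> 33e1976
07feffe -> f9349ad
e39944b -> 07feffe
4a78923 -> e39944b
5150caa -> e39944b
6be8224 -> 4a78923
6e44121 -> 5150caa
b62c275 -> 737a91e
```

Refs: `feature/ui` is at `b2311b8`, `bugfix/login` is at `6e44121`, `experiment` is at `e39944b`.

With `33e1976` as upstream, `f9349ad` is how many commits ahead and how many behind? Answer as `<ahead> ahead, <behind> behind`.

Reachable from f9349ad: {b2311b8, f9349ad}.
Reachable from 33e1976: {0a316d5, 33e1976, 737a91e, b2311b8, f9349ad}.
Only in f9349ad's history (ahead): {} — 0.
Only in 33e1976's history (behind): {0a316d5, 33e1976, 737a91e} — 3.

0 ahead, 3 behind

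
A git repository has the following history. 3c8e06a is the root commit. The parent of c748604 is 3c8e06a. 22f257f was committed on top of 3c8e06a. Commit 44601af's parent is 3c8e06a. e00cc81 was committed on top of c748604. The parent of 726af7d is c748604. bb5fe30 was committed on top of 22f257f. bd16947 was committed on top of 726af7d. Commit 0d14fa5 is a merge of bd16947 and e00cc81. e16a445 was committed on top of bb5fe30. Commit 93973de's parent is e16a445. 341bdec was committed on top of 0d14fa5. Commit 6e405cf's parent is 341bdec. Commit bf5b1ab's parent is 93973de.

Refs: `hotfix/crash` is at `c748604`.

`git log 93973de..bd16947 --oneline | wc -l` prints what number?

3

Reachable from bd16947: {3c8e06a, 726af7d, bd16947, c748604}.
Reachable from 93973de: {22f257f, 3c8e06a, 93973de, bb5fe30, e16a445}.
In bd16947's history but not 93973de's: {726af7d, bd16947, c748604} — 3 commits.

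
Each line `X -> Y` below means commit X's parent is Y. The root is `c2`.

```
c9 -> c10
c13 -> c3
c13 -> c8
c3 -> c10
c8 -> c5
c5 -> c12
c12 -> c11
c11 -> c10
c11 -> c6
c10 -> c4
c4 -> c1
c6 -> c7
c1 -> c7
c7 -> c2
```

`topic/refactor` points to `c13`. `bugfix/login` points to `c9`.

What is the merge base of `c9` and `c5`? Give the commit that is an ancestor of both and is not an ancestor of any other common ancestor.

Ancestors of c9: {c1, c10, c2, c4, c7, c9}.
Ancestors of c5: {c1, c10, c11, c12, c2, c4, c5, c6, c7}.
Common ancestors: {c1, c10, c2, c4, c7}.
Among these, c10 is not an ancestor of any other common ancestor — it is the merge base.

c10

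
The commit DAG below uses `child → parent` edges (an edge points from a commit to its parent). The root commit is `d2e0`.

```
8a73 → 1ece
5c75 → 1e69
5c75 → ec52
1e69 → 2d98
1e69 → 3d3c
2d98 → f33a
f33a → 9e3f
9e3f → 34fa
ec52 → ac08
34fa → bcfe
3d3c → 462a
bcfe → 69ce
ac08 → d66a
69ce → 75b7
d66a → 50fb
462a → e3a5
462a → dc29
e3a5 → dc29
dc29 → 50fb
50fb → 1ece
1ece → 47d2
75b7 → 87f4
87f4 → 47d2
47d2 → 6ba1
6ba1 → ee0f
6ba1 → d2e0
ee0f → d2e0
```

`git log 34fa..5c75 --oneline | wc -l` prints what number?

Reachable from 5c75: {1e69, 1ece, 2d98, 34fa, 3d3c, 462a, 47d2, 50fb, 5c75, 69ce, 6ba1, 75b7, 87f4, 9e3f, ac08, bcfe, d2e0, d66a, dc29, e3a5, ec52, ee0f, f33a}.
Reachable from 34fa: {34fa, 47d2, 69ce, 6ba1, 75b7, 87f4, bcfe, d2e0, ee0f}.
In 5c75's history but not 34fa's: {1e69, 1ece, 2d98, 3d3c, 462a, 50fb, 5c75, 9e3f, ac08, d66a, dc29, e3a5, ec52, f33a} — 14 commits.

14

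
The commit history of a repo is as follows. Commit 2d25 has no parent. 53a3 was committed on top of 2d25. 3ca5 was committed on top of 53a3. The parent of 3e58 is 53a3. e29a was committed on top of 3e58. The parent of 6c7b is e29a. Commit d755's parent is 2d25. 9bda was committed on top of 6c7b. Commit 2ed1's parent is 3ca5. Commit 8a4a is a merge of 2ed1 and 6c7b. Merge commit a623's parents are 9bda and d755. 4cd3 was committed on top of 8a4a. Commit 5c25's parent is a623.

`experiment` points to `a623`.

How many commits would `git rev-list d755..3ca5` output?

2

Reachable from 3ca5: {2d25, 3ca5, 53a3}.
Reachable from d755: {2d25, d755}.
In 3ca5's history but not d755's: {3ca5, 53a3} — 2 commits.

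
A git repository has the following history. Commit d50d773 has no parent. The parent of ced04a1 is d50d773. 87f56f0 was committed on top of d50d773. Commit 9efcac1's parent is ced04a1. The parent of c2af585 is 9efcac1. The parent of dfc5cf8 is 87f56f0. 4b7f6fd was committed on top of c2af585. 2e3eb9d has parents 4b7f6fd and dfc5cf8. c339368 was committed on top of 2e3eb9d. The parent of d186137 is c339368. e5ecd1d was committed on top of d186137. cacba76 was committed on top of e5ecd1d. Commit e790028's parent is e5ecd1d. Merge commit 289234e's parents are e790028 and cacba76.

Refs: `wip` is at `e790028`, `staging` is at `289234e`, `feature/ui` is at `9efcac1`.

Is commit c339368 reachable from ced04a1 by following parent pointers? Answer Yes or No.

Ancestors of ced04a1: {ced04a1, d50d773}.
c339368 is not in that set, so it is not an ancestor of ced04a1.

No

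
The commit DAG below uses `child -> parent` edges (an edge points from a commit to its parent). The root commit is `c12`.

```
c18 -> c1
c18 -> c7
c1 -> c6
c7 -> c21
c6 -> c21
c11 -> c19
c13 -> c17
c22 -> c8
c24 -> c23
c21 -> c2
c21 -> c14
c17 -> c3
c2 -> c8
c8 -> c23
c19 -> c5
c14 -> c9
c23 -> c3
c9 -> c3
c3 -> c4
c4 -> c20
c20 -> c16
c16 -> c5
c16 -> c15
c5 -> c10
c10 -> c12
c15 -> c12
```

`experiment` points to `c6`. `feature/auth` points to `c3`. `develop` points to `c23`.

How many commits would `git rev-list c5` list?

Walking parent pointers from c5: reachable set = {c10, c12, c5}.
That is 3 commits.

3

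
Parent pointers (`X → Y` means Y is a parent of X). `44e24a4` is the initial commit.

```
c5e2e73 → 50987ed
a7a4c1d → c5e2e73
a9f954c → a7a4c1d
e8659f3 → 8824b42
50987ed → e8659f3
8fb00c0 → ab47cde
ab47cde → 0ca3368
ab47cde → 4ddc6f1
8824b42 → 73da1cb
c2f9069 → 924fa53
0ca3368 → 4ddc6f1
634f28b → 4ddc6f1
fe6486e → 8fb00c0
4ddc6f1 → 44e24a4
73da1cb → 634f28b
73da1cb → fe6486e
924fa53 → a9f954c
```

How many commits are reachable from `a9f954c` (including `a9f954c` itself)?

14

Walking parent pointers from a9f954c: reachable set = {0ca3368, 44e24a4, 4ddc6f1, 50987ed, 634f28b, 73da1cb, 8824b42, 8fb00c0, a7a4c1d, a9f954c, ab47cde, c5e2e73, e8659f3, fe6486e}.
That is 14 commits.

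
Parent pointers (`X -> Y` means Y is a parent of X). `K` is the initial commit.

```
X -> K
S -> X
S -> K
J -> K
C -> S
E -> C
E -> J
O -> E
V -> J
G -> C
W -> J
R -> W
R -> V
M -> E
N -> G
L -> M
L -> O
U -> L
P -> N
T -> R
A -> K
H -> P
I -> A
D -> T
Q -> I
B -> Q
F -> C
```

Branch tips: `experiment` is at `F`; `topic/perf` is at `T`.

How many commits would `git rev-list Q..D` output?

6

Reachable from D: {D, J, K, R, T, V, W}.
Reachable from Q: {A, I, K, Q}.
In D's history but not Q's: {D, J, R, T, V, W} — 6 commits.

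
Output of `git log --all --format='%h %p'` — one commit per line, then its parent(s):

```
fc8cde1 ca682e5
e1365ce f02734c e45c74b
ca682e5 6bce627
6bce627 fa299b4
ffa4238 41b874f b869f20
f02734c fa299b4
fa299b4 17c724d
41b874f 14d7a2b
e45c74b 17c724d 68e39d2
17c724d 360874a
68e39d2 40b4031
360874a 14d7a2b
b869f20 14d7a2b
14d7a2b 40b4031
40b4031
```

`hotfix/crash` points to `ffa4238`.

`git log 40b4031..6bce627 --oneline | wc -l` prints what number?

5

Reachable from 6bce627: {14d7a2b, 17c724d, 360874a, 40b4031, 6bce627, fa299b4}.
Reachable from 40b4031: {40b4031}.
In 6bce627's history but not 40b4031's: {14d7a2b, 17c724d, 360874a, 6bce627, fa299b4} — 5 commits.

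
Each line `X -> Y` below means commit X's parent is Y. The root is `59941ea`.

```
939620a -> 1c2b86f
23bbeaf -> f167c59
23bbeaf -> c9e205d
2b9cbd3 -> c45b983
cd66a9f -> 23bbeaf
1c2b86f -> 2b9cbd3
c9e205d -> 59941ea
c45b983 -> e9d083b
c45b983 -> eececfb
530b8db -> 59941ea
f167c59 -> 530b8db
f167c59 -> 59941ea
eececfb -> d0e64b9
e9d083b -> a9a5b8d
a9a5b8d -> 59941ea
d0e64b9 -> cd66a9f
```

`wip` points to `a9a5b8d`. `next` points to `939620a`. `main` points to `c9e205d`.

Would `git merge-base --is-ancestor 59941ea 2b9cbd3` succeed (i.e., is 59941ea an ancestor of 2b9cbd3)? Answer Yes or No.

Yes

Ancestors of 2b9cbd3 (commits reachable by following parents): {23bbeaf, 2b9cbd3, 530b8db, 59941ea, a9a5b8d, c45b983, c9e205d, cd66a9f, d0e64b9, e9d083b, eececfb, f167c59}.
59941ea is in that set, so it is an ancestor of 2b9cbd3.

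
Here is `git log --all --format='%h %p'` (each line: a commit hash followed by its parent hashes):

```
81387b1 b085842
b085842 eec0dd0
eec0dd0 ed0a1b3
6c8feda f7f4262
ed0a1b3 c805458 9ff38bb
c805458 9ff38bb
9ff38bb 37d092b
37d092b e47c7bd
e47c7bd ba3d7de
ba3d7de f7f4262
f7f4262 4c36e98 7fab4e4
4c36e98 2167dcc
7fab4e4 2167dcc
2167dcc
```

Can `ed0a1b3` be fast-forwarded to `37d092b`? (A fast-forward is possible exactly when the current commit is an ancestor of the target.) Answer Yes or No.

No

A fast-forward from ed0a1b3 to 37d092b is possible iff ed0a1b3 is an ancestor of 37d092b.
Ancestors of 37d092b: {2167dcc, 37d092b, 4c36e98, 7fab4e4, ba3d7de, e47c7bd, f7f4262}.
ed0a1b3 is not among them, so fast-forward is not possible.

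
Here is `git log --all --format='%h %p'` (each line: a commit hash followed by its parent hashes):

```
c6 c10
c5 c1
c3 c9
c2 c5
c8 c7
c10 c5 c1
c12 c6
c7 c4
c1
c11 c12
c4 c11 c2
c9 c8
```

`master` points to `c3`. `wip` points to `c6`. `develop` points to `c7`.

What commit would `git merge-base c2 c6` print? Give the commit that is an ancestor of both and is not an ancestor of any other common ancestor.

Ancestors of c2: {c1, c2, c5}.
Ancestors of c6: {c1, c10, c5, c6}.
Common ancestors: {c1, c5}.
Among these, c5 is not an ancestor of any other common ancestor — it is the merge base.

c5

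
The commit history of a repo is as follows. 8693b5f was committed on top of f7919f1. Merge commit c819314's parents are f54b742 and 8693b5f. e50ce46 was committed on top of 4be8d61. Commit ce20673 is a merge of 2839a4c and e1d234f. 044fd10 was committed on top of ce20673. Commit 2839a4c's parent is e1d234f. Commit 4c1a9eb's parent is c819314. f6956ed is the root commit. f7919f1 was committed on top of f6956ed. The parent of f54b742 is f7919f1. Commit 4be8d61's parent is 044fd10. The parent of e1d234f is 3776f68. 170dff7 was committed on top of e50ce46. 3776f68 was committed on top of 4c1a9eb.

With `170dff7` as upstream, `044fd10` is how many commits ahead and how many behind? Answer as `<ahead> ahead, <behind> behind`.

0 ahead, 3 behind

Reachable from 044fd10: {044fd10, 2839a4c, 3776f68, 4c1a9eb, 8693b5f, c819314, ce20673, e1d234f, f54b742, f6956ed, f7919f1}.
Reachable from 170dff7: {044fd10, 170dff7, 2839a4c, 3776f68, 4be8d61, 4c1a9eb, 8693b5f, c819314, ce20673, e1d234f, e50ce46, f54b742, f6956ed, f7919f1}.
Only in 044fd10's history (ahead): {} — 0.
Only in 170dff7's history (behind): {170dff7, 4be8d61, e50ce46} — 3.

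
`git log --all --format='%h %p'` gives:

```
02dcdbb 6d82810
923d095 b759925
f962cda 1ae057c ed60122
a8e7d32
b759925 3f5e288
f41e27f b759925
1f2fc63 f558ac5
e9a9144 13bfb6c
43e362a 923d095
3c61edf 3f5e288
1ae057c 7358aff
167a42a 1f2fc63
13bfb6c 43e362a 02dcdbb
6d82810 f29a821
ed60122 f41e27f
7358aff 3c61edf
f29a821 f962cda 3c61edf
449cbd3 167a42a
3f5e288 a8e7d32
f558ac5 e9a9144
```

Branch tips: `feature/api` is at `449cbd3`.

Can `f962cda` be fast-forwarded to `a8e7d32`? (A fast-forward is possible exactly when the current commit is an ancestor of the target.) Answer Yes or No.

No

A fast-forward from f962cda to a8e7d32 is possible iff f962cda is an ancestor of a8e7d32.
Ancestors of a8e7d32: {a8e7d32}.
f962cda is not among them, so fast-forward is not possible.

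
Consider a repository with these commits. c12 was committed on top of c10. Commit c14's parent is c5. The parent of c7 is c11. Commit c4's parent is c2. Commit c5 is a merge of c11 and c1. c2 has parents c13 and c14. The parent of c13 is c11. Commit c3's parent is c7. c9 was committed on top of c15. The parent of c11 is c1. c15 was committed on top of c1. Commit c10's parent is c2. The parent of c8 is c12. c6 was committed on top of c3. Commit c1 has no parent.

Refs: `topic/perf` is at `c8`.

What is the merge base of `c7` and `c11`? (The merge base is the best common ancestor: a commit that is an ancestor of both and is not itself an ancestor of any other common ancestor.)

c11

Ancestors of c7: {c1, c11, c7}.
Ancestors of c11: {c1, c11}.
Common ancestors: {c1, c11}.
Among these, c11 is not an ancestor of any other common ancestor — it is the merge base.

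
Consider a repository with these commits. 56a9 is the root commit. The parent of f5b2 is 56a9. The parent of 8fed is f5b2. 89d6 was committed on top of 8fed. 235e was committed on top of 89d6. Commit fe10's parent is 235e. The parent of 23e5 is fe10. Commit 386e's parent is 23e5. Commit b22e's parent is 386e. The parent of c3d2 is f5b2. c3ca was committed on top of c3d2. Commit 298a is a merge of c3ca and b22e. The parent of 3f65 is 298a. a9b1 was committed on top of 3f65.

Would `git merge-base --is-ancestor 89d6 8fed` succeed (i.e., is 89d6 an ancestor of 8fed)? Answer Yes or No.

No

Ancestors of 8fed: {56a9, 8fed, f5b2}.
89d6 is not in that set, so it is not an ancestor of 8fed.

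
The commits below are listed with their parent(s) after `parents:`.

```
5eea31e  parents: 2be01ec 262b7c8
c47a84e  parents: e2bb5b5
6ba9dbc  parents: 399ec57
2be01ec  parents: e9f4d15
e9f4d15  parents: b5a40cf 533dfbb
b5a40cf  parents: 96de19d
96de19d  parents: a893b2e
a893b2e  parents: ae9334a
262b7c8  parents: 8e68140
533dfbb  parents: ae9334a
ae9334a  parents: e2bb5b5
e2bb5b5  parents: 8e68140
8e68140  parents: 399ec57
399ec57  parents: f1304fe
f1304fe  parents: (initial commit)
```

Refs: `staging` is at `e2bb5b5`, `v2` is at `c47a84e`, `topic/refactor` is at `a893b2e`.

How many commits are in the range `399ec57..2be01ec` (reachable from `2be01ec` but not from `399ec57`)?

Reachable from 2be01ec: {2be01ec, 399ec57, 533dfbb, 8e68140, 96de19d, a893b2e, ae9334a, b5a40cf, e2bb5b5, e9f4d15, f1304fe}.
Reachable from 399ec57: {399ec57, f1304fe}.
In 2be01ec's history but not 399ec57's: {2be01ec, 533dfbb, 8e68140, 96de19d, a893b2e, ae9334a, b5a40cf, e2bb5b5, e9f4d15} — 9 commits.

9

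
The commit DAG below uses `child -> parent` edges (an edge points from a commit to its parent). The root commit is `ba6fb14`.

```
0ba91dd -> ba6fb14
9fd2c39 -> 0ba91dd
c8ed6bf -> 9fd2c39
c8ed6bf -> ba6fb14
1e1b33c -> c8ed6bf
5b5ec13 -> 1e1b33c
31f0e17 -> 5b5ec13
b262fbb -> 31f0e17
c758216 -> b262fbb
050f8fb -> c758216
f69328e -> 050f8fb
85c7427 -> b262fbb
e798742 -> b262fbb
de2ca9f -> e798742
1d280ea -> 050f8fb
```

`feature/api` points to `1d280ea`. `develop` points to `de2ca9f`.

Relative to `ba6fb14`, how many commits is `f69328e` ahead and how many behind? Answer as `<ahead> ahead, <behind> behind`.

Reachable from f69328e: {050f8fb, 0ba91dd, 1e1b33c, 31f0e17, 5b5ec13, 9fd2c39, b262fbb, ba6fb14, c758216, c8ed6bf, f69328e}.
Reachable from ba6fb14: {ba6fb14}.
Only in f69328e's history (ahead): {050f8fb, 0ba91dd, 1e1b33c, 31f0e17, 5b5ec13, 9fd2c39, b262fbb, c758216, c8ed6bf, f69328e} — 10.
Only in ba6fb14's history (behind): {} — 0.

10 ahead, 0 behind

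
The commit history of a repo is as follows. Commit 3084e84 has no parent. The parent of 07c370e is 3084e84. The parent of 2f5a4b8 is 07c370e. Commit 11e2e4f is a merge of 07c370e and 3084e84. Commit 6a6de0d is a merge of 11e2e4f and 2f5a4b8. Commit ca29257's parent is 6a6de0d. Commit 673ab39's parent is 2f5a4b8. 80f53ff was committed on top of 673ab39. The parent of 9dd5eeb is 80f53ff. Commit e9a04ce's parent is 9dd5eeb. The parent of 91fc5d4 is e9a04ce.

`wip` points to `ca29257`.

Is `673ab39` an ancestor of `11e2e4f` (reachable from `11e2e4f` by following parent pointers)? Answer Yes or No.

Ancestors of 11e2e4f: {07c370e, 11e2e4f, 3084e84}.
673ab39 is not in that set, so it is not an ancestor of 11e2e4f.

No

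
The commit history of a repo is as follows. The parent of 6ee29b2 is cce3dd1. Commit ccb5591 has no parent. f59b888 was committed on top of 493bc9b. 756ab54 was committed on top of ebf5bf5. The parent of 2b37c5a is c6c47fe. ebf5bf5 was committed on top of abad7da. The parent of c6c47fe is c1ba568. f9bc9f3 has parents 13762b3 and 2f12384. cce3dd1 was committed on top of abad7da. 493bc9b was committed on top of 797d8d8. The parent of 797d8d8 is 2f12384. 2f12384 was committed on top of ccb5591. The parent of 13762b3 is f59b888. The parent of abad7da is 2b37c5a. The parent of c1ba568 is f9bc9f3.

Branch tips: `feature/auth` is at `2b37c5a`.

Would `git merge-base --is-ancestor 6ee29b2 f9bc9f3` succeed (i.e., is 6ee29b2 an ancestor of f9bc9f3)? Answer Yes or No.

No

Ancestors of f9bc9f3: {13762b3, 2f12384, 493bc9b, 797d8d8, ccb5591, f59b888, f9bc9f3}.
6ee29b2 is not in that set, so it is not an ancestor of f9bc9f3.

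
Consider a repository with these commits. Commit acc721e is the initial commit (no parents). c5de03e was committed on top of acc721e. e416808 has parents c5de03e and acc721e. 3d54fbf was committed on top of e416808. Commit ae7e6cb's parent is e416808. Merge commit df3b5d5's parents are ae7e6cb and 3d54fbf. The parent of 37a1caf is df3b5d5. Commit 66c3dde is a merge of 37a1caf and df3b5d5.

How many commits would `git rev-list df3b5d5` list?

Walking parent pointers from df3b5d5: reachable set = {3d54fbf, acc721e, ae7e6cb, c5de03e, df3b5d5, e416808}.
That is 6 commits.

6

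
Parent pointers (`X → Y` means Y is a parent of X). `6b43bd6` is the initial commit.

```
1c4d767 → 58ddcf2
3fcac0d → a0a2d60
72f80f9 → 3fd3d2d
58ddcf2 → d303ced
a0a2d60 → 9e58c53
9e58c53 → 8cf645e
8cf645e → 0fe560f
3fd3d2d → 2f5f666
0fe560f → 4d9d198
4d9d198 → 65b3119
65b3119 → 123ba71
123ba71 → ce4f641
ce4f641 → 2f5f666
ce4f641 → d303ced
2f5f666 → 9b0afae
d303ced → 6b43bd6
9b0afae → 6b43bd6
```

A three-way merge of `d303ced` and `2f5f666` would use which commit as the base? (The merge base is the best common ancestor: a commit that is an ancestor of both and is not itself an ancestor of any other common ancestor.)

Ancestors of d303ced: {6b43bd6, d303ced}.
Ancestors of 2f5f666: {2f5f666, 6b43bd6, 9b0afae}.
Common ancestors: {6b43bd6}.
The only common ancestor is 6b43bd6, so it is the merge base.

6b43bd6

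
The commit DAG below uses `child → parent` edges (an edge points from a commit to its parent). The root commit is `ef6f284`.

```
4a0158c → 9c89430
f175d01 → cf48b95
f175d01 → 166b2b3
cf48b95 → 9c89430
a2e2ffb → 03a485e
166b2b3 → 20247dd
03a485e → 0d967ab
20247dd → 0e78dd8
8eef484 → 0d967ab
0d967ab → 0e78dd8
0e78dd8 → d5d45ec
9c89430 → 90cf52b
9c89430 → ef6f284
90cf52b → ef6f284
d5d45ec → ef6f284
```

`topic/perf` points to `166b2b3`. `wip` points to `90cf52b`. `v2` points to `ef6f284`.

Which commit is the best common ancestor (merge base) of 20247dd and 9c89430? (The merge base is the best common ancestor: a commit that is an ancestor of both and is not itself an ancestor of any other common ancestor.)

ef6f284

Ancestors of 20247dd: {0e78dd8, 20247dd, d5d45ec, ef6f284}.
Ancestors of 9c89430: {90cf52b, 9c89430, ef6f284}.
Common ancestors: {ef6f284}.
The only common ancestor is ef6f284, so it is the merge base.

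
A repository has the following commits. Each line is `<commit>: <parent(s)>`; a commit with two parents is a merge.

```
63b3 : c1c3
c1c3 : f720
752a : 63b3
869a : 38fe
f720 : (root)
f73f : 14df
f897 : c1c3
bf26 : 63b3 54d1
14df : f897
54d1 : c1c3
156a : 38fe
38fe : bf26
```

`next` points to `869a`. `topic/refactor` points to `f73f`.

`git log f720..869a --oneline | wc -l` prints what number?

6

Reachable from 869a: {38fe, 54d1, 63b3, 869a, bf26, c1c3, f720}.
Reachable from f720: {f720}.
In 869a's history but not f720's: {38fe, 54d1, 63b3, 869a, bf26, c1c3} — 6 commits.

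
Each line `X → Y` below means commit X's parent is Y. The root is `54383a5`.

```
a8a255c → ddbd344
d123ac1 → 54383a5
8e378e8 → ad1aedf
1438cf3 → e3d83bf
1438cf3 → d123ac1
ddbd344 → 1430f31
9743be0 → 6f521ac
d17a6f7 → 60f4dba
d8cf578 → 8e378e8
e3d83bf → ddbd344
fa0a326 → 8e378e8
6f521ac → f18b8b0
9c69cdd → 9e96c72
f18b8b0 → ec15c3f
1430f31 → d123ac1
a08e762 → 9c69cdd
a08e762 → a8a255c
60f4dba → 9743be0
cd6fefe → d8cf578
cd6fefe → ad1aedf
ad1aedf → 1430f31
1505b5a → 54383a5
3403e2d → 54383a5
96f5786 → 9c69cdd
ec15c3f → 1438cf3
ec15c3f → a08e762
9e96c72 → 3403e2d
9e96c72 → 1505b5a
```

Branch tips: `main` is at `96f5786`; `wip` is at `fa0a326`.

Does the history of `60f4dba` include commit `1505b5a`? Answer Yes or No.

Ancestors of 60f4dba (commits reachable by following parents): {1430f31, 1438cf3, 1505b5a, 3403e2d, 54383a5, 60f4dba, 6f521ac, 9743be0, 9c69cdd, 9e96c72, a08e762, a8a255c, d123ac1, ddbd344, e3d83bf, ec15c3f, f18b8b0}.
1505b5a is in that set, so it is an ancestor of 60f4dba.

Yes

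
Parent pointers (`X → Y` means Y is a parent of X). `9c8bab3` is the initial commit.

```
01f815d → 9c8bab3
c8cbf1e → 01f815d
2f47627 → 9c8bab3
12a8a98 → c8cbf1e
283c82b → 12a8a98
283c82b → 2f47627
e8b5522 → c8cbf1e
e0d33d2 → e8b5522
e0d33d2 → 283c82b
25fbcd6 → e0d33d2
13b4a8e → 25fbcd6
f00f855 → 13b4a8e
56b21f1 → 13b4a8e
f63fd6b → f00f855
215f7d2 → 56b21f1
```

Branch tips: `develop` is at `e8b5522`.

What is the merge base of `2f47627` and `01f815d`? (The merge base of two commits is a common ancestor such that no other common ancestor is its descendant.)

Ancestors of 2f47627: {2f47627, 9c8bab3}.
Ancestors of 01f815d: {01f815d, 9c8bab3}.
Common ancestors: {9c8bab3}.
The only common ancestor is 9c8bab3, so it is the merge base.

9c8bab3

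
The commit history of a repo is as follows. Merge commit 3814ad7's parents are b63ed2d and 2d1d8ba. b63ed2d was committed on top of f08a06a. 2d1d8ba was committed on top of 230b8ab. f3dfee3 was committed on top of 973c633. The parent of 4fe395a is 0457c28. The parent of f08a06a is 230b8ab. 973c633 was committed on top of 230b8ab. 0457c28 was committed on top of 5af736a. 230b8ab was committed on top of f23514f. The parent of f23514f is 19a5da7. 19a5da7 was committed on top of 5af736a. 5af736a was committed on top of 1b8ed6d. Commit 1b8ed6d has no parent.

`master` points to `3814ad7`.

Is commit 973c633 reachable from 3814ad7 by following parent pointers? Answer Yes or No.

Ancestors of 3814ad7: {19a5da7, 1b8ed6d, 230b8ab, 2d1d8ba, 3814ad7, 5af736a, b63ed2d, f08a06a, f23514f}.
973c633 is not in that set, so it is not an ancestor of 3814ad7.

No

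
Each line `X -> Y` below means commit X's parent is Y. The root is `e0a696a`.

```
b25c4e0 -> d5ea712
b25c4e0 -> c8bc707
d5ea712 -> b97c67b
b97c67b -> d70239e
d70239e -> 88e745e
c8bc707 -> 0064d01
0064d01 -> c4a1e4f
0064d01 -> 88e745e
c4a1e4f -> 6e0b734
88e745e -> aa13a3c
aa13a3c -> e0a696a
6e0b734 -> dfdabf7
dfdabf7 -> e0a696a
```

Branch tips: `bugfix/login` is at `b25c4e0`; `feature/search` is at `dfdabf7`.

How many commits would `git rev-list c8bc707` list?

Walking parent pointers from c8bc707: reachable set = {0064d01, 6e0b734, 88e745e, aa13a3c, c4a1e4f, c8bc707, dfdabf7, e0a696a}.
That is 8 commits.

8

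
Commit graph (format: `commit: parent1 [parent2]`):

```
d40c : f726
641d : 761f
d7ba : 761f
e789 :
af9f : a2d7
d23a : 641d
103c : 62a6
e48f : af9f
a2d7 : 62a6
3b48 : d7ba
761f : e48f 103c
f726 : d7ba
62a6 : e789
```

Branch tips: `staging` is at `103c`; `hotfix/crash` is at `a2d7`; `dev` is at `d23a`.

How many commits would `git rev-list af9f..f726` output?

Reachable from f726: {103c, 62a6, 761f, a2d7, af9f, d7ba, e48f, e789, f726}.
Reachable from af9f: {62a6, a2d7, af9f, e789}.
In f726's history but not af9f's: {103c, 761f, d7ba, e48f, f726} — 5 commits.

5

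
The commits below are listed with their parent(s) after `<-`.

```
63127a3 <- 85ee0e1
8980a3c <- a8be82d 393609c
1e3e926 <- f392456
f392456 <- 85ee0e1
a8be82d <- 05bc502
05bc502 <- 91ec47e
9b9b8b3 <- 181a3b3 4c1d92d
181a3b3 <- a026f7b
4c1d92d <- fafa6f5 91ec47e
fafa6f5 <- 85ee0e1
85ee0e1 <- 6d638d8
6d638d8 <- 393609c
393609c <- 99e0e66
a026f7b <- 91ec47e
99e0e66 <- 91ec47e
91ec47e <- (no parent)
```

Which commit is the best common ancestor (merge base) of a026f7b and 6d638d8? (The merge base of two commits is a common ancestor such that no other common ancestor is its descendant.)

Ancestors of a026f7b: {91ec47e, a026f7b}.
Ancestors of 6d638d8: {393609c, 6d638d8, 91ec47e, 99e0e66}.
Common ancestors: {91ec47e}.
The only common ancestor is 91ec47e, so it is the merge base.

91ec47e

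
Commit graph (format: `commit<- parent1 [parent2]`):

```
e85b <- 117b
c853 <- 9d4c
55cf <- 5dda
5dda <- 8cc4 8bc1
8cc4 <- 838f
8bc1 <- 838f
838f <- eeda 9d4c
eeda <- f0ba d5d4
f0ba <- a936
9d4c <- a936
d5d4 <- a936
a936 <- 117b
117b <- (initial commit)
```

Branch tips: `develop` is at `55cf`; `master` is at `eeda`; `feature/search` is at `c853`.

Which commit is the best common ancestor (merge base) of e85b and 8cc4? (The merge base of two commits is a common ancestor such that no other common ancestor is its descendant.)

117b

Ancestors of e85b: {117b, e85b}.
Ancestors of 8cc4: {117b, 838f, 8cc4, 9d4c, a936, d5d4, eeda, f0ba}.
Common ancestors: {117b}.
The only common ancestor is 117b, so it is the merge base.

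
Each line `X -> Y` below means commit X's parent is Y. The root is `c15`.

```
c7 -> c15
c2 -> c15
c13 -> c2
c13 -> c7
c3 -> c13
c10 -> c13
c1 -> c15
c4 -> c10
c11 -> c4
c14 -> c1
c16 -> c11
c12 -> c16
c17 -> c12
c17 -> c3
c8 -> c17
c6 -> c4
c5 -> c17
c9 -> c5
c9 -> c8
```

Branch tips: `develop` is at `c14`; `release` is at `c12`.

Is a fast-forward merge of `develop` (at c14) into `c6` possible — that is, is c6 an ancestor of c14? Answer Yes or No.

No

A fast-forward from c6 to c14 is possible iff c6 is an ancestor of c14.
Ancestors of c14: {c1, c14, c15}.
c6 is not among them, so fast-forward is not possible.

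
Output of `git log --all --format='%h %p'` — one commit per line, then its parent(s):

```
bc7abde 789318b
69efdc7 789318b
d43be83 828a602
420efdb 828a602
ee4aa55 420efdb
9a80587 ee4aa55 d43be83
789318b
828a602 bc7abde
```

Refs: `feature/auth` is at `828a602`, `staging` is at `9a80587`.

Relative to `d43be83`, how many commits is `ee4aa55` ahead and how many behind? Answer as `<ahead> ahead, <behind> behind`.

Reachable from ee4aa55: {420efdb, 789318b, 828a602, bc7abde, ee4aa55}.
Reachable from d43be83: {789318b, 828a602, bc7abde, d43be83}.
Only in ee4aa55's history (ahead): {420efdb, ee4aa55} — 2.
Only in d43be83's history (behind): {d43be83} — 1.

2 ahead, 1 behind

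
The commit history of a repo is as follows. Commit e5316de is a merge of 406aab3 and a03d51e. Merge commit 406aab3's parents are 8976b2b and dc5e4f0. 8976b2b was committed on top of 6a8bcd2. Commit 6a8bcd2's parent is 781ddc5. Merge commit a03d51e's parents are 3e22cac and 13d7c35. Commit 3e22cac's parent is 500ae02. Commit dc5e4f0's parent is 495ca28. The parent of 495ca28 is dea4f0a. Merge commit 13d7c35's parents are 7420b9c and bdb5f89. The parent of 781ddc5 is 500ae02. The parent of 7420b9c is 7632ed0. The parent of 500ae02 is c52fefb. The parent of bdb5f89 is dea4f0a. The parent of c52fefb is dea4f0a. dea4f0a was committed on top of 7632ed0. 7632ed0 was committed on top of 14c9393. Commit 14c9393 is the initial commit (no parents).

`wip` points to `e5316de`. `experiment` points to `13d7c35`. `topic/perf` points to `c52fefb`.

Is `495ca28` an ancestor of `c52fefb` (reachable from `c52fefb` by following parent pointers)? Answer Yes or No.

Ancestors of c52fefb: {14c9393, 7632ed0, c52fefb, dea4f0a}.
495ca28 is not in that set, so it is not an ancestor of c52fefb.

No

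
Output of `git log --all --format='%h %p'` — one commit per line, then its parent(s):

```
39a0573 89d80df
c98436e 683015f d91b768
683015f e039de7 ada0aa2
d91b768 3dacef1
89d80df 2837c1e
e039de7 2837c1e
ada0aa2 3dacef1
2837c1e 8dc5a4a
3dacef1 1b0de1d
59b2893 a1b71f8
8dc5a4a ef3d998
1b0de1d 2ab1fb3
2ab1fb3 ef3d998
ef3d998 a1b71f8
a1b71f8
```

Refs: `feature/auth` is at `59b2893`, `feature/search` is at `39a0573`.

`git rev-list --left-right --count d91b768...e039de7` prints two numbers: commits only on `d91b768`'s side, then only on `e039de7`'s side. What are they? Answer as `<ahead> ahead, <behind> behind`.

Reachable from d91b768: {1b0de1d, 2ab1fb3, 3dacef1, a1b71f8, d91b768, ef3d998}.
Reachable from e039de7: {2837c1e, 8dc5a4a, a1b71f8, e039de7, ef3d998}.
Only in d91b768's history (ahead): {1b0de1d, 2ab1fb3, 3dacef1, d91b768} — 4.
Only in e039de7's history (behind): {2837c1e, 8dc5a4a, e039de7} — 3.

4 ahead, 3 behind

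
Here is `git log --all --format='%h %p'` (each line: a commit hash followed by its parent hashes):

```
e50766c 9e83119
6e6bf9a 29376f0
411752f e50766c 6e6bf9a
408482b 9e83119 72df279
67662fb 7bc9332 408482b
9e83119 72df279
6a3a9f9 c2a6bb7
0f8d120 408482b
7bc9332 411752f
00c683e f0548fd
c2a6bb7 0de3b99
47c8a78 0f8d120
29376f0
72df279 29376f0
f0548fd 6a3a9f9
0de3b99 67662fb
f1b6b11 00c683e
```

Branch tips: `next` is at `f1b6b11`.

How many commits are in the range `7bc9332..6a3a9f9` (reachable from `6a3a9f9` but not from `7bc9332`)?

Reachable from 6a3a9f9: {0de3b99, 29376f0, 408482b, 411752f, 67662fb, 6a3a9f9, 6e6bf9a, 72df279, 7bc9332, 9e83119, c2a6bb7, e50766c}.
Reachable from 7bc9332: {29376f0, 411752f, 6e6bf9a, 72df279, 7bc9332, 9e83119, e50766c}.
In 6a3a9f9's history but not 7bc9332's: {0de3b99, 408482b, 67662fb, 6a3a9f9, c2a6bb7} — 5 commits.

5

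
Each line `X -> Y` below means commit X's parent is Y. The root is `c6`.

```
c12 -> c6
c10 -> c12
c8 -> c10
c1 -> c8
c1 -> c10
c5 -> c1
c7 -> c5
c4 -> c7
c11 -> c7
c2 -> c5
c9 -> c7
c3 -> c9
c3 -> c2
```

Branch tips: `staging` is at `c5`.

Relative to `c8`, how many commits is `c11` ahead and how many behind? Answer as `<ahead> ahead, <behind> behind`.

4 ahead, 0 behind

Reachable from c11: {c1, c10, c11, c12, c5, c6, c7, c8}.
Reachable from c8: {c10, c12, c6, c8}.
Only in c11's history (ahead): {c1, c11, c5, c7} — 4.
Only in c8's history (behind): {} — 0.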